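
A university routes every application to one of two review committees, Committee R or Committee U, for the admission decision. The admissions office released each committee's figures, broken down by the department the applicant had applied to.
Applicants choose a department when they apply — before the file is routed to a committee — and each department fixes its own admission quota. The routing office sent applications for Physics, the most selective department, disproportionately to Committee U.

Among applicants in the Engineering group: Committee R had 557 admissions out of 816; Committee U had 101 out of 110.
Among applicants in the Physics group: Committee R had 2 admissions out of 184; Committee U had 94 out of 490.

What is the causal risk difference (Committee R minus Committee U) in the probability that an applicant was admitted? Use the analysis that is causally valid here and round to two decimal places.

Within every department level Committee U has the higher rate, yet pooled Committee R does — Simpson's reversal.
Department differs across review committees for reasons unrelated to any effect of the review committee itself, and it separately predicts the outcome — a classic confounder. We must compare within department levels.
Adjusting over the population distribution of department: 0.579·(0.683−0.918) + 0.421·(0.011−0.192) = -0.213.

-0.21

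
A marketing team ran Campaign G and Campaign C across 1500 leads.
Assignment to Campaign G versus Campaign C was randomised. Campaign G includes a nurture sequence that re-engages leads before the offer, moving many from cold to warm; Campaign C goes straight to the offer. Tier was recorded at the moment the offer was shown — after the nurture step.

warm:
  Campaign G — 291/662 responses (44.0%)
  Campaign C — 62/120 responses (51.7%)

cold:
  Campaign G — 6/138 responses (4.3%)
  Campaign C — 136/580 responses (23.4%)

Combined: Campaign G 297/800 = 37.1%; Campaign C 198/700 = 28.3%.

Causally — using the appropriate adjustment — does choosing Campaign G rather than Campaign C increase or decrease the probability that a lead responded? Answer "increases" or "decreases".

Engagement tier lies on the pathway campaign → engagement tier → outcome, so adjusting for it blocks the indirect effect. For the total causal effect of campaign, use the unadjusted pooled rates.
Pooled: Campaign G 37.1% vs Campaign C 28.3%; Campaign G is higher overall.

increases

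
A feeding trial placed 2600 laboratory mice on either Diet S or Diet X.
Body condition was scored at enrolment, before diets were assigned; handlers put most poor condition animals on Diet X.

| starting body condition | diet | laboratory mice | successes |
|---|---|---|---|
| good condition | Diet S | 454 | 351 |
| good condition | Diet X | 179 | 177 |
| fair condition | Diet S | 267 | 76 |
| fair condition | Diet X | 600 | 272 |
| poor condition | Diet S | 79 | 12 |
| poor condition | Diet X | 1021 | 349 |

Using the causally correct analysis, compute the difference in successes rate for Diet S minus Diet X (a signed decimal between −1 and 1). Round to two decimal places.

-0.19

Starting body condition satisfies the back-door criterion: it is not a descendant of the diet, and it blocks the spurious path from diet to outcome. Adjusting for it (i.e., using the within-starting body condition rates) gives the causal effect.
Adjusting over the population distribution of starting body condition: 0.243·(0.773−0.989) + 0.333·(0.285−0.453) + 0.423·(0.152−0.342) = -0.189.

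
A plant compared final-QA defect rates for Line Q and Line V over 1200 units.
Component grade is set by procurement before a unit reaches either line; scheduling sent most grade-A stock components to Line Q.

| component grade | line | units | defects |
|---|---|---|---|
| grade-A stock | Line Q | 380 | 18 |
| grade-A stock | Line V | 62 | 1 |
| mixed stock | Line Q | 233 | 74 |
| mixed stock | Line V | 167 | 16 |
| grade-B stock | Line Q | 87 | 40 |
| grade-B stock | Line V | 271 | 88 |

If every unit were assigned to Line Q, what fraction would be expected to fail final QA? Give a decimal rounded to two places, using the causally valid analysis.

Here component grade is a common cause — it drives both which line a case falls under and the outcome. The crude comparison mixes populations; the stratum-specific rates are the causally relevant ones.
Standardising Line Q to the population component grade mix: 0.368·18/380 + 0.333·74/233 + 0.298·40/87 = 0.260.

0.26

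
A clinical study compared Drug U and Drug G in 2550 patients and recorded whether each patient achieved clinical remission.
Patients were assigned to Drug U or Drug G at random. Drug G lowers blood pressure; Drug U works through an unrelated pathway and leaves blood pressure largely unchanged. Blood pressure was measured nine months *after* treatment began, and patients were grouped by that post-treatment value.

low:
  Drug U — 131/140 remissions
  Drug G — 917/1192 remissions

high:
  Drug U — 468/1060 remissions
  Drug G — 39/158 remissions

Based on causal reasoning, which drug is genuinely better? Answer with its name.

Blood pressure is downstream of the drug. One should not condition on a consequence of treatment, so the overall rates are the right comparison.
Pooled: Drug U 49.9% vs Drug G 70.8%; Drug G is higher overall.

Drug G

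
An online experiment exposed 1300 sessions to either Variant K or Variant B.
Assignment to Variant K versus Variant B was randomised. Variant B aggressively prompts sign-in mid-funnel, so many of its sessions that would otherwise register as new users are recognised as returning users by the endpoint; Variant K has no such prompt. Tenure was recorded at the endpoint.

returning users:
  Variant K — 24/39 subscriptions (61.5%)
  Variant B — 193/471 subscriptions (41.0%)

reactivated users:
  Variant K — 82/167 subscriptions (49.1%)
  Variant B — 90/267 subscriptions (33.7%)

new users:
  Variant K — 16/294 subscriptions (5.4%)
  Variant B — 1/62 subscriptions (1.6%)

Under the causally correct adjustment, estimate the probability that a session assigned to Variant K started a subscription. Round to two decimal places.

0.24

User tenure lies on the pathway variant → user tenure → outcome, so adjusting for it blocks the indirect effect. For the total causal effect of variant, use the unadjusted pooled rates.
So P(outcome | do(Variant K)) is just the pooled rate for Variant K: 122/500 = 0.244.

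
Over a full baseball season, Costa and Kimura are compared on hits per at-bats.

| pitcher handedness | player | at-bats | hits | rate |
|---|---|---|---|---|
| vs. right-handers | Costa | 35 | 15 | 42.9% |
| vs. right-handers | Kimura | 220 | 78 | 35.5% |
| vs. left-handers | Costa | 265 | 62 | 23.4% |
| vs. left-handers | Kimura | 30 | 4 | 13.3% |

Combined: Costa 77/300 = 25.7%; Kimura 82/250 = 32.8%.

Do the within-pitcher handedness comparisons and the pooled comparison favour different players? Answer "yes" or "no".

Within each pitcher handedness level (vs. right-handers 42.9% vs 35.5%; vs. left-handers 23.4% vs 13.3%), Costa has the higher rate every time. Pooled: 25.7% vs 32.8% — Kimura has the higher rate overall. The two comparisons disagree.

yes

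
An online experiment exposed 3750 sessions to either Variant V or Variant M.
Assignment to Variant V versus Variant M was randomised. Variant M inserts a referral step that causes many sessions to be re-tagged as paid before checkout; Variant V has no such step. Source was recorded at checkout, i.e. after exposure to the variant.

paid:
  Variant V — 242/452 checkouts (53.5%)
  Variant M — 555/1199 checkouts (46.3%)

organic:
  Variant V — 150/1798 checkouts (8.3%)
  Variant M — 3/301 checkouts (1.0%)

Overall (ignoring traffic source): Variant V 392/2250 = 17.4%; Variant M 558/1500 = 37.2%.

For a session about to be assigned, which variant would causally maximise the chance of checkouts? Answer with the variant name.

Variant M

The stratified and pooled comparisons disagree (Variant V wins within each traffic source; Variant M wins overall), so the answer turns on the causal role of traffic source.
Traffic source lies on the pathway variant → traffic source → outcome, so adjusting for it blocks the indirect effect. For the total causal effect of variant, use the unadjusted pooled rates.
Pooled: Variant V 17.4% vs Variant M 37.2%; Variant M is higher overall.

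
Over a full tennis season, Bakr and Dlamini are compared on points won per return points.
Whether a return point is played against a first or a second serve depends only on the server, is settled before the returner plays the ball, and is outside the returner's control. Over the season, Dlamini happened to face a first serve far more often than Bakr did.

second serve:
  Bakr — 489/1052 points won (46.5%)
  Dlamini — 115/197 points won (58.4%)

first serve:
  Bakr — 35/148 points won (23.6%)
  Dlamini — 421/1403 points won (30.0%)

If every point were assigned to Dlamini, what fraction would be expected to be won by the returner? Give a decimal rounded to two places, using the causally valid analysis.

The imbalance in serve type arose from how return points were allocated, not from anything the player did; and serve type independently affects the outcome. The pooled gap is confounded — condition on serve type.
Standardising Dlamini to the population serve type mix: 0.446·115/197 + 0.554·421/1403 = 0.427.

0.43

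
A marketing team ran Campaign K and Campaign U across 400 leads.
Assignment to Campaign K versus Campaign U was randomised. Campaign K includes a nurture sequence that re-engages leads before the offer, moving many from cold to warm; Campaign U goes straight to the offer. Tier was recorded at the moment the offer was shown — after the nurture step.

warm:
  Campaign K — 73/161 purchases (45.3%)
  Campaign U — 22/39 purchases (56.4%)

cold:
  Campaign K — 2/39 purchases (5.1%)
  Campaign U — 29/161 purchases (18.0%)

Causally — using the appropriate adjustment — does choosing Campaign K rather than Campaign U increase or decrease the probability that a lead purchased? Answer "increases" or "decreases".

Engagement tier lies on the pathway campaign → engagement tier → outcome, so adjusting for it blocks the indirect effect. For the total causal effect of campaign, use the unadjusted pooled rates.
Pooled: Campaign K 37.5% vs Campaign U 25.5%; Campaign K is higher overall.

increases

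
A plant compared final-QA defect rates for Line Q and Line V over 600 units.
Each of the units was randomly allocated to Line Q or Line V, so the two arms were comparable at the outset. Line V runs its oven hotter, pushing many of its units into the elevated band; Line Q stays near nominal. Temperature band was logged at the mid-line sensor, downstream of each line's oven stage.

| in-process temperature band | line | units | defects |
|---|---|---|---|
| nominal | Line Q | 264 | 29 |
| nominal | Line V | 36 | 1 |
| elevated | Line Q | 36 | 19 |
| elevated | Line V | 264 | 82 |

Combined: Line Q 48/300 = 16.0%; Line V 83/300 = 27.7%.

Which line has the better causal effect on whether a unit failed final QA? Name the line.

The in-process temperature band-specific comparison favours Line V throughout, but the pooled figures favour Line Q. The question is whether to condition on in-process temperature band.
Because the line influences in-process temperature band, in-process temperature band is a post-treatment mediator, not a confounder. Stratifying on it would bias the estimate; the causal effect is the crude pooled difference.
Pooled: Line Q 16.0% vs Line V 27.7%; Line Q is lower overall.

Line Q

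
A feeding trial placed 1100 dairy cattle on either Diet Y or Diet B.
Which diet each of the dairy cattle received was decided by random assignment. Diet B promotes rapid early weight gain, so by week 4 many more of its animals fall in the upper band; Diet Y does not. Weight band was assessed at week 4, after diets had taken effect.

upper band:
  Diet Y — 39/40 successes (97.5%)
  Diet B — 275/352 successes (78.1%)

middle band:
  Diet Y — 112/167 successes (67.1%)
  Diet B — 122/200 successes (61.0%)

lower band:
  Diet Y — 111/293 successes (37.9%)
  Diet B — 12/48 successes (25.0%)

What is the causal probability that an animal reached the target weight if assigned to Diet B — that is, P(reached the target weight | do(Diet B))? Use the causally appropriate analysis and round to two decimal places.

Within every week-4 weight band level Diet Y has the higher rate, yet pooled Diet B does — Simpson's reversal.
Week-4 weight band lies on the pathway diet → week-4 weight band → outcome, so adjusting for it blocks the indirect effect. For the total causal effect of diet, use the unadjusted pooled rates.
So P(outcome | do(Diet B)) is just the pooled rate for Diet B: 409/600 = 0.682.

0.68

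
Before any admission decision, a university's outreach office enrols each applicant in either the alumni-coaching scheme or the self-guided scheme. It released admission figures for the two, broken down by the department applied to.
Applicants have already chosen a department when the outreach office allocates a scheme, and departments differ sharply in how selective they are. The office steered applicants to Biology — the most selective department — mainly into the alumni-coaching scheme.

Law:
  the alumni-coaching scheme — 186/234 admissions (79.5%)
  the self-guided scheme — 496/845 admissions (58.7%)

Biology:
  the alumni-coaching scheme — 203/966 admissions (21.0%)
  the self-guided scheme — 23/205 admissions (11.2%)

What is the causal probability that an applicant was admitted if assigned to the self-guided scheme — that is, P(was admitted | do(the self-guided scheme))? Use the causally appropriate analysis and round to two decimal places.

0.34

the alumni-coaching scheme is higher inside every department stratum but the self-guided scheme is higher in aggregate. Whether to stratify depends on how department relates to the outreach scheme.
Department is set before the outreach scheme has any effect — it is not caused by the outreach scheme — and it independently drives the outcome. That makes it a confounder, so the causal comparison is within department levels.
Standardising the self-guided scheme to the population department mix: 0.480·496/845 + 0.520·23/205 = 0.340.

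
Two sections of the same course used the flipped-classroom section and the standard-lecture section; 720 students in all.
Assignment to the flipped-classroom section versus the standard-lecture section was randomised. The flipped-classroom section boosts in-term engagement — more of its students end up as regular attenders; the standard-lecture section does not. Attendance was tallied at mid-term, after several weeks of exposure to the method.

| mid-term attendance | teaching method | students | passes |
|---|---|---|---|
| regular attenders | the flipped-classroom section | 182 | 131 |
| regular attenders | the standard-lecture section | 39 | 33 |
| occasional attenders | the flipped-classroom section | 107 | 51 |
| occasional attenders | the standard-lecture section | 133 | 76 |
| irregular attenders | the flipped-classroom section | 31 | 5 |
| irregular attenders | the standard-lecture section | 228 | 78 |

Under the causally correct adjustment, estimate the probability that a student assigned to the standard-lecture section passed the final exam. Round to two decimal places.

0.47

Within every mid-term attendance level the standard-lecture section has the higher rate, yet pooled the flipped-classroom section does — Simpson's reversal.
Mid-term attendance here is a post-treatment variable shaped by the teaching method; conditioning on it would introduce bias rather than remove it. The overall comparison is the causal one.
So P(outcome | do(the standard-lecture section)) is just the pooled rate for the standard-lecture section: 187/400 = 0.468.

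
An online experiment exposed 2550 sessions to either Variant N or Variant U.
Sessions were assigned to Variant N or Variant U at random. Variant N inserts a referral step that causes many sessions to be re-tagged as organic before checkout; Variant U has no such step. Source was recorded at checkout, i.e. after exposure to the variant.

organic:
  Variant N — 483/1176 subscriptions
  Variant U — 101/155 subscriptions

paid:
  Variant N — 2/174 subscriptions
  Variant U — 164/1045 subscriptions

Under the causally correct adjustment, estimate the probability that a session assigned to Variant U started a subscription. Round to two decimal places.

Traffic source is recorded after the variant and is itself shifted by it — it sits on the causal path from variant to outcome. Conditioning on a mediator would strip out part of the effect we want; the pooled comparison gives the total causal effect.
So P(outcome | do(Variant U)) is just the pooled rate for Variant U: 265/1200 = 0.221.

0.22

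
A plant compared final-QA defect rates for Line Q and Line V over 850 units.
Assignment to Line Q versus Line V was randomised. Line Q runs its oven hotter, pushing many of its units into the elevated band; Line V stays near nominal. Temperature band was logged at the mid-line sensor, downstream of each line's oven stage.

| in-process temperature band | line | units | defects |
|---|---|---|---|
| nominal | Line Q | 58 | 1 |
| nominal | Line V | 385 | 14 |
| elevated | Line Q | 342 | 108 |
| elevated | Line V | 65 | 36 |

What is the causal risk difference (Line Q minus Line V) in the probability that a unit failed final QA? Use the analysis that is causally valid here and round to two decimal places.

The stratified and pooled comparisons disagree (Line Q wins within each in-process temperature band; Line V wins overall), so the answer turns on the causal role of in-process temperature band.
The distribution of in-process temperature band is itself part of what the line does — it is an intermediate outcome. Holding it fixed would remove that part of the effect; the total effect is the pooled difference.
The causal difference is the pooled difference: 0.273 − 0.111 = +0.161.

+0.16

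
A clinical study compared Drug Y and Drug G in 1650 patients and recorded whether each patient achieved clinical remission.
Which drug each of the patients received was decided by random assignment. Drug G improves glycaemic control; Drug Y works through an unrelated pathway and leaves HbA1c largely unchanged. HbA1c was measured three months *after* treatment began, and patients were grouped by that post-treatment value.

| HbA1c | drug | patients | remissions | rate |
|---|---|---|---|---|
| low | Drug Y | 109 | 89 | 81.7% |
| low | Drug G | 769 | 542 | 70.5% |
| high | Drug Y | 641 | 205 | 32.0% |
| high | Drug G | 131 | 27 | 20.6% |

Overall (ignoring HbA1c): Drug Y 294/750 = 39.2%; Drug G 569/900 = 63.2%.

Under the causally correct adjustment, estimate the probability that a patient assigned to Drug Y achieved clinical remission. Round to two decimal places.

0.39

The stratified and pooled comparisons disagree (Drug Y wins within each HbA1c; Drug G wins overall), so the answer turns on the causal role of HbA1c.
Stratifying would compare drugs among patients the drugs themselves sorted into HbA1c groups — a form of selection on an intermediate. The unconditioned pooled rates give the total causal effect.
So P(outcome | do(Drug Y)) is just the pooled rate for Drug Y: 294/750 = 0.392.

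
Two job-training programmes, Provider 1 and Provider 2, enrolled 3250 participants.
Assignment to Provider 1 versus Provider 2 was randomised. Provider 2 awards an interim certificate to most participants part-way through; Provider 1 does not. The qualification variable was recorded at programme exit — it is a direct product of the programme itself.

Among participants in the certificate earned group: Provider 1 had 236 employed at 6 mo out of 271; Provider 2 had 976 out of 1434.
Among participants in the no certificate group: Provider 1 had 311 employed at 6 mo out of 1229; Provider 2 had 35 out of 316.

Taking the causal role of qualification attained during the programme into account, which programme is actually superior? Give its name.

Provider 1 is higher inside every qualification attained during the programme stratum but Provider 2 is higher in aggregate. Whether to stratify depends on how qualification attained during the programme relates to the programme.
Qualification attained during the programme lies on the pathway programme → qualification attained during the programme → outcome, so adjusting for it blocks the indirect effect. For the total causal effect of programme, use the unadjusted pooled rates.
Pooled: Provider 1 36.5% vs Provider 2 57.8%; Provider 2 is higher overall.

Provider 2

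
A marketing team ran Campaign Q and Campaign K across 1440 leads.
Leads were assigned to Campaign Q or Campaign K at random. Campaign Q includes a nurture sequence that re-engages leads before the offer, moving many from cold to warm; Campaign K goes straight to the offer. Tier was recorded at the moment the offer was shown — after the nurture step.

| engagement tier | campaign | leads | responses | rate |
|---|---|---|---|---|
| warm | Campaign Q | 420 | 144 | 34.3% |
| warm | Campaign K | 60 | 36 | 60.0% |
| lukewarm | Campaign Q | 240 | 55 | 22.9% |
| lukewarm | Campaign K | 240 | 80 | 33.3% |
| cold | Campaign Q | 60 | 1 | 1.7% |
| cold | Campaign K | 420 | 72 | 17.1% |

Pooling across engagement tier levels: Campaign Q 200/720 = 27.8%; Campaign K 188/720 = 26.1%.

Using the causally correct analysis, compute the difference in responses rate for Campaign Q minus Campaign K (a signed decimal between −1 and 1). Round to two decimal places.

+0.02

Engagement tier lies on the pathway campaign → engagement tier → outcome, so adjusting for it blocks the indirect effect. For the total causal effect of campaign, use the unadjusted pooled rates.
The causal difference is the pooled difference: 0.278 − 0.261 = +0.017.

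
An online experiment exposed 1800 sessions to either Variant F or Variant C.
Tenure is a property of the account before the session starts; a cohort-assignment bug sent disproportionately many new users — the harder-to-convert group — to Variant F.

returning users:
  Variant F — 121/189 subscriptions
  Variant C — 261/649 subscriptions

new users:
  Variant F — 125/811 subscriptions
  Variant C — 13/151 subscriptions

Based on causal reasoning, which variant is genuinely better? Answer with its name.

Here user tenure is a common cause — it drives both which variant a case falls under and the outcome. The crude comparison mixes populations; the stratum-specific rates are the causally relevant ones.
Within each level — returning users: 64.0% vs 40.2%; new users: 15.4% vs 8.6% — Variant F is higher every time.

Variant F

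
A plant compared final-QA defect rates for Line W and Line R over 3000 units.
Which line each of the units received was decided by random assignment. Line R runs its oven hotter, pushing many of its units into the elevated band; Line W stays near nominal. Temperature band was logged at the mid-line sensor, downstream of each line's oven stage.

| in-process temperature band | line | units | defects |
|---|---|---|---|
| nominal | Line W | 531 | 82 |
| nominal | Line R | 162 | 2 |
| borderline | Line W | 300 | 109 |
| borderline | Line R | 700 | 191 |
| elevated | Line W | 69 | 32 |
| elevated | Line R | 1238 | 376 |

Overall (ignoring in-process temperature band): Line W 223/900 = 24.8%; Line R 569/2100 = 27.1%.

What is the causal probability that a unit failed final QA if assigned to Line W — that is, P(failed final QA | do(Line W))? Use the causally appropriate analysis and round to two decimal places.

Within every in-process temperature band level Line R has the lower rate, yet pooled Line W does — Simpson's reversal.
In-process temperature band here is a post-treatment variable shaped by the line; conditioning on it would introduce bias rather than remove it. The overall comparison is the causal one.
So P(outcome | do(Line W)) is just the pooled rate for Line W: 223/900 = 0.248.

0.25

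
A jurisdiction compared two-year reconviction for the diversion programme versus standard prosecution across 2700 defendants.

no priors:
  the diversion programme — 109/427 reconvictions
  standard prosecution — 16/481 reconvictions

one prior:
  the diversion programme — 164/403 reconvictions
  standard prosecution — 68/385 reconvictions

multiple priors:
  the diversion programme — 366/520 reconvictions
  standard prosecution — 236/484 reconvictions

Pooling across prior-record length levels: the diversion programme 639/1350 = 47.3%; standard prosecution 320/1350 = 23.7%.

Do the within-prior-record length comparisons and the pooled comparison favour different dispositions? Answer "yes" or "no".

Within each prior-record length level (no priors 25.5% vs 3.3%; one prior 40.7% vs 17.7%; multiple priors 70.4% vs 48.8%), standard prosecution has the lower rate every time. Pooled: 47.3% vs 23.7% — standard prosecution has the lower rate overall. They agree.

no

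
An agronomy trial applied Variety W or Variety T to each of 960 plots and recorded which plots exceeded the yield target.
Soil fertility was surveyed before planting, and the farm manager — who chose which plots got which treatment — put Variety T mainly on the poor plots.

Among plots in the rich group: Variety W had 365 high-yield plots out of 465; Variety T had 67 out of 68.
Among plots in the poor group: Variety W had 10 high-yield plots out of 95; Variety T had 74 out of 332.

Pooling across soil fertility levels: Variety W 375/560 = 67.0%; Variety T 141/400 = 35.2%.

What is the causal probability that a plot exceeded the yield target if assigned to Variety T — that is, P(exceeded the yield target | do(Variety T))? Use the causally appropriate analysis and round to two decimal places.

Soil fertility satisfies the back-door criterion: it is not a descendant of the variety, and it blocks the spurious path from variety to outcome. Adjusting for it (i.e., using the within-soil fertility rates) gives the causal effect.
Standardising Variety T to the population soil fertility mix: 0.555·67/68 + 0.445·74/332 = 0.646.

0.65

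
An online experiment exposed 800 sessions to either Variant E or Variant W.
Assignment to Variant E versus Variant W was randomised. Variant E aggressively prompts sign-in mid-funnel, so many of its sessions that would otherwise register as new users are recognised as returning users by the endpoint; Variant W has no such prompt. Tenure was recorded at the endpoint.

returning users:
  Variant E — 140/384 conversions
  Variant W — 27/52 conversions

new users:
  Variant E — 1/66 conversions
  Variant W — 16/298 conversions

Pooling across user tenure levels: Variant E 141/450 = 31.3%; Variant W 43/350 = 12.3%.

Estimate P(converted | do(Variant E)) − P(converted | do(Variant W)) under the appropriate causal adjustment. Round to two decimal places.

+0.19

Within every user tenure level Variant W has the higher rate, yet pooled Variant E does — Simpson's reversal.
User tenure is recorded after the variant and is itself shifted by it — it sits on the causal path from variant to outcome. Conditioning on a mediator would strip out part of the effect we want; the pooled comparison gives the total causal effect.
The causal difference is the pooled difference: 0.313 − 0.123 = +0.190.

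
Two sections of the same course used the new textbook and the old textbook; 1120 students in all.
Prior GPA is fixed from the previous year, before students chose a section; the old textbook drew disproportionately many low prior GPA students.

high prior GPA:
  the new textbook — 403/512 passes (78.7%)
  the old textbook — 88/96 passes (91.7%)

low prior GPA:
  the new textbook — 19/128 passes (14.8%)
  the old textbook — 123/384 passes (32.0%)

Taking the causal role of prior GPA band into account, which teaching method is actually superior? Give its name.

The stratified and pooled comparisons disagree (the old textbook wins within each prior GPA band; the new textbook wins overall), so the answer turns on the causal role of prior GPA band.
Prior GPA band differs across teaching methods for reasons unrelated to any effect of the teaching method itself, and it separately predicts the outcome — a classic confounder. We must compare within prior GPA band levels.
Within each level — high prior GPA: 78.7% vs 91.7%; low prior GPA: 14.8% vs 32.0% — the old textbook is higher every time.

the old textbook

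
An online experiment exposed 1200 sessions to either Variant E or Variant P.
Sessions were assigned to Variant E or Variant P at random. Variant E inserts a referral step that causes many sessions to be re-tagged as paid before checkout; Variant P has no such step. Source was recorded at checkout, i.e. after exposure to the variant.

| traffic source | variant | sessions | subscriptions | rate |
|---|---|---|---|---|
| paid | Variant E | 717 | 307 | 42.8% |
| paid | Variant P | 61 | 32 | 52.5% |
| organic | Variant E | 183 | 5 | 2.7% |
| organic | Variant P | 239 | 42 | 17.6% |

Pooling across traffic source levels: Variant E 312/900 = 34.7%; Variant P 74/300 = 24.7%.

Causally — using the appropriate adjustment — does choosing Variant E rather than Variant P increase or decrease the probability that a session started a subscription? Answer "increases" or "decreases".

increases

Traffic source is recorded after the variant and is itself shifted by it — it sits on the causal path from variant to outcome. Conditioning on a mediator would strip out part of the effect we want; the pooled comparison gives the total causal effect.
Pooled: Variant E 34.7% vs Variant P 24.7%; Variant E is higher overall.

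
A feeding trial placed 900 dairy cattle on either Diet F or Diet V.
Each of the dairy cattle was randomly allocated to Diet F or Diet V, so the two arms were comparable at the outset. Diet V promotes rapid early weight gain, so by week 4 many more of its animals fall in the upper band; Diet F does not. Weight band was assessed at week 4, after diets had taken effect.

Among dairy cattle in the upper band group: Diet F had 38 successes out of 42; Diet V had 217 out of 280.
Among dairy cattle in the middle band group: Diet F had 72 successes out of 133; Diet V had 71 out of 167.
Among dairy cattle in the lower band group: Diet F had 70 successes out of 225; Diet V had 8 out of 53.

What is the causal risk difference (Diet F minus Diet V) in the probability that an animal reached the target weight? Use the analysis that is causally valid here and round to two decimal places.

-0.14

Week-4 weight band here is a post-treatment variable shaped by the diet; conditioning on it would introduce bias rather than remove it. The overall comparison is the causal one.
The causal difference is the pooled difference: 0.450 − 0.592 = -0.142.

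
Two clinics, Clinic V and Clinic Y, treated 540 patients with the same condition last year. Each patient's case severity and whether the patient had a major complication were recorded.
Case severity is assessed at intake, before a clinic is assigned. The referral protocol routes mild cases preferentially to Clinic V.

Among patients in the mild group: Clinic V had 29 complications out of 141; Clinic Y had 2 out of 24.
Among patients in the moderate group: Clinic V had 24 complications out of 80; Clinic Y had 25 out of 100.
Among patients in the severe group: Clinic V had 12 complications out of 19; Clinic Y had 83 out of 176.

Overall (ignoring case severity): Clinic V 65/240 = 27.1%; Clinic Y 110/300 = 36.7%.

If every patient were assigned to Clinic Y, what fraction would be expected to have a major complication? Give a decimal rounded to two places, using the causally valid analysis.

0.28

Since case severity is a pre-existing factor (not a product of the clinic) and it affects the outcome on its own, it is a confounder. The stratified rates, not the pooled rate, identify the causal effect.
Standardising Clinic Y to the population case severity mix: 0.306·2/24 + 0.333·25/100 + 0.361·83/176 = 0.279.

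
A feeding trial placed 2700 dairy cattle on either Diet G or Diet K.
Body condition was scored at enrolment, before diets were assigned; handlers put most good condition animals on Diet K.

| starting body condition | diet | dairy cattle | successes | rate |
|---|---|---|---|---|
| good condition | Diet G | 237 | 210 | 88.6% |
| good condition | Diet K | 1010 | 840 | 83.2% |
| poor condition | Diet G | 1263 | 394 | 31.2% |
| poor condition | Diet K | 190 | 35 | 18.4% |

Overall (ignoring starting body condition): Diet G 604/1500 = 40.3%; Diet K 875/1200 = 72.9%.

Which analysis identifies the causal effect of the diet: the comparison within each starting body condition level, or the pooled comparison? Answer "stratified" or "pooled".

Since starting body condition is a pre-existing factor (not a product of the diet) and it affects the outcome on its own, it is a confounder. The stratified rates, not the pooled rate, identify the causal effect.
Within each level — good condition: 88.6% vs 83.2%; poor condition: 31.2% vs 18.4% — Diet G is higher every time.

stratified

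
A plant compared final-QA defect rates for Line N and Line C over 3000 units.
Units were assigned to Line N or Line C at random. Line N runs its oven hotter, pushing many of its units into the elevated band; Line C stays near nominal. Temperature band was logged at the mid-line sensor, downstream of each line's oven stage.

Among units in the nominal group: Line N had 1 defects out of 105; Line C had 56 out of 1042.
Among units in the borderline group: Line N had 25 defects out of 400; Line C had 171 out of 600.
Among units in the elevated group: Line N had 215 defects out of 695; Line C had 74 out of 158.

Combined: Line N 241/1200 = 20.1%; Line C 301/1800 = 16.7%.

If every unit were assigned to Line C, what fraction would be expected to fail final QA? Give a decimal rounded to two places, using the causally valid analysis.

0.17

The in-process temperature band-specific comparison favours Line N throughout, but the pooled figures favour Line C. The question is whether to condition on in-process temperature band.
Stratifying would compare lines among units the lines themselves sorted into in-process temperature band groups — a form of selection on an intermediate. The unconditioned pooled rates give the total causal effect.
So P(outcome | do(Line C)) is just the pooled rate for Line C: 301/1800 = 0.167.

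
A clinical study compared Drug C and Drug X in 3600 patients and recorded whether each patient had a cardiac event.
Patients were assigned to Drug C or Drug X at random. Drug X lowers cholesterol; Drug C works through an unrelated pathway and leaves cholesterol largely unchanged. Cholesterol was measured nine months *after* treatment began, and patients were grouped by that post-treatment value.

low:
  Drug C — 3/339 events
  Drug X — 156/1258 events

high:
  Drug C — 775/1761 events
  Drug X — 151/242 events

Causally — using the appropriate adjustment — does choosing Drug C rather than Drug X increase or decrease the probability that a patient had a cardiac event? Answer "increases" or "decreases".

Within every cholesterol level Drug C has the lower rate, yet pooled Drug X does — Simpson's reversal.
Because the drug influences cholesterol, cholesterol is a post-treatment mediator, not a confounder. Stratifying on it would bias the estimate; the causal effect is the crude pooled difference.
Pooled: Drug C 37.0% vs Drug X 20.5%; Drug X is lower overall.

increases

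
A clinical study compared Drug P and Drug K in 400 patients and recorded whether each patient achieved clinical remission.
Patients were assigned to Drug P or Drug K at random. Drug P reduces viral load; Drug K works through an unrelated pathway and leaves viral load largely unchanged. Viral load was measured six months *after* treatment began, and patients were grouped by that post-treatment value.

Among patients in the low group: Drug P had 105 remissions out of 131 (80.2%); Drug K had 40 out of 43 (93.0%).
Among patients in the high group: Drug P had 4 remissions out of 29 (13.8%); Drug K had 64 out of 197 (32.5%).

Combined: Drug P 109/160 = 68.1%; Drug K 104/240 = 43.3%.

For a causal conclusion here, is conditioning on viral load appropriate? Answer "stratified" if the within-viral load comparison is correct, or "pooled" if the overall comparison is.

Drug K is higher inside every viral load stratum but Drug P is higher in aggregate. Whether to stratify depends on how viral load relates to the drug.
The distribution of viral load is itself part of what the drug does — it is an intermediate outcome. Holding it fixed would remove that part of the effect; the total effect is the pooled difference.
Pooled: Drug P 68.1% vs Drug K 43.3%; Drug P is higher overall.

pooled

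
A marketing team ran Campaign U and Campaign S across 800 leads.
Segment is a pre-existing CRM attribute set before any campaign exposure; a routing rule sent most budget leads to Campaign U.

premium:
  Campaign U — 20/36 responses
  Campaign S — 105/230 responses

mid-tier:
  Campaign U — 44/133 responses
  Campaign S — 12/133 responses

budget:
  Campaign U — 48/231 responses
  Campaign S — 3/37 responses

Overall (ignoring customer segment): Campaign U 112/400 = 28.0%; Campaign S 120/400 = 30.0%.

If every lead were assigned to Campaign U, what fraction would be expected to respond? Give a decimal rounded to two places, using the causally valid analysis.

Campaign U is higher inside every customer segment stratum but Campaign S is higher in aggregate. Whether to stratify depends on how customer segment relates to the campaign.
Nothing the campaign does changes customer segment; the imbalance is an allocation artefact. With customer segment also predicting the outcome, the pooled figure is confounded, and the within-stratum comparison is the causal one.
Standardising Campaign U to the population customer segment mix: 0.333·20/36 + 0.333·44/133 + 0.335·48/231 = 0.364.

0.36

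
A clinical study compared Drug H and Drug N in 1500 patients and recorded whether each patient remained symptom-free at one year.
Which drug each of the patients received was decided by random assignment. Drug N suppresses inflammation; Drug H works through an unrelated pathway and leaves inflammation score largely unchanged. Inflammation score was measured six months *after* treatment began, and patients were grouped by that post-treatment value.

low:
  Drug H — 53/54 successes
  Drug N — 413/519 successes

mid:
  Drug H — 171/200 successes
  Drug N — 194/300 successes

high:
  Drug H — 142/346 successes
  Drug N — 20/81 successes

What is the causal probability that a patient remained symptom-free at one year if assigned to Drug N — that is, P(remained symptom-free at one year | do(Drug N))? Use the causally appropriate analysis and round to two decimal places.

0.70

Inflammation score is downstream of the drug. One should not condition on a consequence of treatment, so the overall rates are the right comparison.
So P(outcome | do(Drug N)) is just the pooled rate for Drug N: 627/900 = 0.697.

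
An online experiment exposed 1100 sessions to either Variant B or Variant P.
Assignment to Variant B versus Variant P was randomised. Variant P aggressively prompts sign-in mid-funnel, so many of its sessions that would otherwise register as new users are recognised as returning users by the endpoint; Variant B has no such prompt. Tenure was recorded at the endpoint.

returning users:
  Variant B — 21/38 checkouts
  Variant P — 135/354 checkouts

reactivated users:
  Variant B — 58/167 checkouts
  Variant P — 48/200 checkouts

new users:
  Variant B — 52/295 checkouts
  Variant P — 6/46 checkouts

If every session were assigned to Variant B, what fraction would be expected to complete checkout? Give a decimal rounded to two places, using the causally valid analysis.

The stratified and pooled comparisons disagree (Variant B wins within each user tenure; Variant P wins overall), so the answer turns on the causal role of user tenure.
User tenure here is a post-treatment variable shaped by the variant; conditioning on it would introduce bias rather than remove it. The overall comparison is the causal one.
So P(outcome | do(Variant B)) is just the pooled rate for Variant B: 131/500 = 0.262.

0.26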